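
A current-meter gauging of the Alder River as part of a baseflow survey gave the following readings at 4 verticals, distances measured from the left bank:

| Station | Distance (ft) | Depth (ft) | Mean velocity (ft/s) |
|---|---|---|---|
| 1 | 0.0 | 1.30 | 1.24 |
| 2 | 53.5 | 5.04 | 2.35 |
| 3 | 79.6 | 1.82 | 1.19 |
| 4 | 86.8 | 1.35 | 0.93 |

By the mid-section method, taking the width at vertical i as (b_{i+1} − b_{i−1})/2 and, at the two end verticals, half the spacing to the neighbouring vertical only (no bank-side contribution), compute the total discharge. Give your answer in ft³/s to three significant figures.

w_1 = (53.5 − 0.0)/2 = 26.75 ft; q_1 = 1.24 × 1.30 × 26.75 = 43.12 ft³/s
w_2 = (79.6 − 0.0)/2 = 39.8 ft; q_2 = 2.35 × 5.04 × 39.8 = 471.4 ft³/s
w_3 = (86.8 − 53.5)/2 = 16.65 ft; q_3 = 1.19 × 1.82 × 16.65 = 36.06 ft³/s
w_4 = (86.8 − 79.6)/2 = 3.6 ft; q_4 = 0.93 × 1.35 × 3.6 = 4.520 ft³/s
Q = Σ qᵢ = 555.1 ft³/s

555 ft³/s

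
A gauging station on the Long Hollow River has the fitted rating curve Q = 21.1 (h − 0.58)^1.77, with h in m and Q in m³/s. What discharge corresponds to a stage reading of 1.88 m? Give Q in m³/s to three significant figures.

33.6 m³/s

Q = 21.1 × (1.88 − 0.58)^1.77 = 21.1 × 1.3^1.77 = 33.57 m³/s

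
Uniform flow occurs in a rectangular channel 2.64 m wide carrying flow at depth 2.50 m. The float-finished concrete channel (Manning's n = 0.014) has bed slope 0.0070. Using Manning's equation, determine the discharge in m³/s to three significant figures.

A = b·y = 2.64 × 2.50 = 6.600 m²
P = b + 2y = 2.64 + 2×2.50 = 7.640 m
R = A/P = 6.600/7.640 = 0.8639 m
Q = (1/n)·A·R^(2/3)·S^(1/2) = (1/0.014) × 6.600 × 0.8639^(2/3) × 0.0070^(1/2) = 35.78 m³/s

35.8 m³/s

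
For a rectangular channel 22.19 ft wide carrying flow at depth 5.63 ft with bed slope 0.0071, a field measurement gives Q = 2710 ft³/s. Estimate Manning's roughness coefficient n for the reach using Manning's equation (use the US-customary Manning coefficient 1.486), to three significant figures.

0.0139

A = b·y = 22.19 × 5.63 = 124.9 ft²
P = b + 2y = 22.19 + 2×5.63 = 33.45 ft
R = A/P = 124.9/33.45 = 3.735 ft
n = (1.486/Q)·A·R^(2/3)·S^(1/2) = (1.486/2710) × 124.9 × 2.407 × 0.08426 = 0.01389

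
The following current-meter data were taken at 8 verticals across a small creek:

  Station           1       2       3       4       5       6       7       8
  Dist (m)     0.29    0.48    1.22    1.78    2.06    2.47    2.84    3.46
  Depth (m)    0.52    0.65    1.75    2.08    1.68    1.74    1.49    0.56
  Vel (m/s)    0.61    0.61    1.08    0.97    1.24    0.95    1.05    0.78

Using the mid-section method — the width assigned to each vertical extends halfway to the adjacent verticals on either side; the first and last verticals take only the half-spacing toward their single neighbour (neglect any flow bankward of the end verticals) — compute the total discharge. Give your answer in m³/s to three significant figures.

w_1 = (0.48 − 0.29)/2 = 0.095 m; q_1 = 0.61 × 0.52 × 0.095 = 0.03013 m³/s
w_2 = (1.22 − 0.29)/2 = 0.465 m; q_2 = 0.61 × 0.65 × 0.465 = 0.1844 m³/s
w_3 = (1.78 − 0.48)/2 = 0.65 m; q_3 = 1.08 × 1.75 × 0.65 = 1.229 m³/s
w_4 = (2.06 − 1.22)/2 = 0.42 m; q_4 = 0.97 × 2.08 × 0.42 = 0.8474 m³/s
w_5 = (2.47 − 1.78)/2 = 0.345 m; q_5 = 1.24 × 1.68 × 0.345 = 0.7187 m³/s
w_6 = (2.84 − 2.06)/2 = 0.39 m; q_6 = 0.95 × 1.74 × 0.39 = 0.6447 m³/s
w_7 = (3.46 − 2.47)/2 = 0.495 m; q_7 = 1.05 × 1.49 × 0.495 = 0.7744 m³/s
w_8 = (3.46 − 2.84)/2 = 0.31 m; q_8 = 0.78 × 0.56 × 0.31 = 0.1354 m³/s
Q = Σ qᵢ = 4.564 m³/s

4.56 m³/s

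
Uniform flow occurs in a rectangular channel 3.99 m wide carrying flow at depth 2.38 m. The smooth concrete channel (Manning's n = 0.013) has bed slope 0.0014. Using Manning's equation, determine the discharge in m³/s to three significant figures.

28.9 m³/s

A = b·y = 3.99 × 2.38 = 9.496 m²
P = b + 2y = 3.99 + 2×2.38 = 8.750 m
R = A/P = 9.496/8.750 = 1.085 m
Q = (1/n)·A·R^(2/3)·S^(1/2) = (1/0.013) × 9.496 × 1.085^(2/3) × 0.0014^(1/2) = 28.86 m³/s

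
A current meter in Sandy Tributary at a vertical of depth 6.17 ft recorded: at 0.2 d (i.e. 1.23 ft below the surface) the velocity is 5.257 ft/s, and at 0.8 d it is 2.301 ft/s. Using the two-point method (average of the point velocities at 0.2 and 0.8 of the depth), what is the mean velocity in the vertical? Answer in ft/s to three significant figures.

v̄ = (5.257 + 2.301) / 2 = 3.779 ft/s

3.78 ft/s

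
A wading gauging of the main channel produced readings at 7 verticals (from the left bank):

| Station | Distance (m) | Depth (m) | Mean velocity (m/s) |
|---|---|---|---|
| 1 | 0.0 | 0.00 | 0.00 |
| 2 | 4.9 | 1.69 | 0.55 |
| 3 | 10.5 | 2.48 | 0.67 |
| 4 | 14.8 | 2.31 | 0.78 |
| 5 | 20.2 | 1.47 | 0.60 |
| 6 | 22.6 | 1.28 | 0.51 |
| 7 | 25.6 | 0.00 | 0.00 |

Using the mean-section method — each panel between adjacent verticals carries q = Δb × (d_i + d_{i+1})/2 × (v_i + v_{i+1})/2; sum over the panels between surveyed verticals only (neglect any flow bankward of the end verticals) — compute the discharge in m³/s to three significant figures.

25.1 m³/s

Panel 1-2: Δb = 4.9 m, d̄ = (0.00+1.69)/2 = 0.845, v̄ = (0.00+0.55)/2 = 0.275 → q = 4.9×0.845×0.275 = 1.139 m³/s
Panel 2-3: Δb = 5.6 m, d̄ = (1.69+2.48)/2 = 2.085, v̄ = (0.55+0.67)/2 = 0.61 → q = 5.6×2.085×0.61 = 7.122 m³/s
Panel 3-4: Δb = 4.3 m, d̄ = (2.48+2.31)/2 = 2.395, v̄ = (0.67+0.78)/2 = 0.725 → q = 4.3×2.395×0.725 = 7.466 m³/s
Panel 4-5: Δb = 5.4 m, d̄ = (2.31+1.47)/2 = 1.89, v̄ = (0.78+0.60)/2 = 0.69 → q = 5.4×1.89×0.69 = 7.042 m³/s
Panel 5-6: Δb = 2.4 m, d̄ = (1.47+1.28)/2 = 1.375, v̄ = (0.60+0.51)/2 = 0.555 → q = 2.4×1.375×0.555 = 1.832 m³/s
Panel 6-7: Δb = 3 m, d̄ = (1.28+0.00)/2 = 0.64, v̄ = (0.51+0.00)/2 = 0.255 → q = 3×0.64×0.255 = 0.4896 m³/s
Q = Σ q = 25.09 m³/s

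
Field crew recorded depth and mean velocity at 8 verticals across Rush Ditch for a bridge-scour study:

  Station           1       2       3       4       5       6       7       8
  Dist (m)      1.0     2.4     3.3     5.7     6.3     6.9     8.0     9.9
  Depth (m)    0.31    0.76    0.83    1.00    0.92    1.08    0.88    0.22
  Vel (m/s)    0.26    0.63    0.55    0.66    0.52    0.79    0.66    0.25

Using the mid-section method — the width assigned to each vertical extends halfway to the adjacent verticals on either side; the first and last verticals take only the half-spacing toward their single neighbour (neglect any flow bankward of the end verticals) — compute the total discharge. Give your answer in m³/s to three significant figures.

w_1 = (2.4 − 1.0)/2 = 0.7 m; q_1 = 0.26 × 0.31 × 0.7 = 0.05642 m³/s
w_2 = (3.3 − 1.0)/2 = 1.15 m; q_2 = 0.63 × 0.76 × 1.15 = 0.5506 m³/s
w_3 = (5.7 − 2.4)/2 = 1.65 m; q_3 = 0.55 × 0.83 × 1.65 = 0.7532 m³/s
w_4 = (6.3 − 3.3)/2 = 1.5 m; q_4 = 0.66 × 1.00 × 1.5 = 0.9900 m³/s
w_5 = (6.9 − 5.7)/2 = 0.6 m; q_5 = 0.52 × 0.92 × 0.6 = 0.2870 m³/s
w_6 = (8.0 − 6.3)/2 = 0.85 m; q_6 = 0.79 × 1.08 × 0.85 = 0.7252 m³/s
w_7 = (9.9 − 6.9)/2 = 1.5 m; q_7 = 0.66 × 0.88 × 1.5 = 0.8712 m³/s
w_8 = (9.9 − 8.0)/2 = 0.95 m; q_8 = 0.25 × 0.22 × 0.95 = 0.05225 m³/s
Q = Σ qᵢ = 4.286 m³/s

4.29 m³/s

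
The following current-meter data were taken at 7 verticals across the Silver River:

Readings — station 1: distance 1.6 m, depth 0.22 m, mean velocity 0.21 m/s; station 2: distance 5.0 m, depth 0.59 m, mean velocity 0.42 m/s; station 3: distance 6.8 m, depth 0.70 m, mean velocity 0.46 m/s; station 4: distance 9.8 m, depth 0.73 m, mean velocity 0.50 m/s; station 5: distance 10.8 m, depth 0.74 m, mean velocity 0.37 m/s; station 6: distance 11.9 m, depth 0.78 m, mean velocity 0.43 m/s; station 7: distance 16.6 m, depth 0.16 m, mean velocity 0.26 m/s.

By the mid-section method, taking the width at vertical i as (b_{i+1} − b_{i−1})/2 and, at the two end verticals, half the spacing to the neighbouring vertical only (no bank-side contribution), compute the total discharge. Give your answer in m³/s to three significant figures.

w_1 = (5.0 − 1.6)/2 = 1.7 m; q_1 = 0.21 × 0.22 × 1.7 = 0.07854 m³/s
w_2 = (6.8 − 1.6)/2 = 2.6 m; q_2 = 0.42 × 0.59 × 2.6 = 0.6443 m³/s
w_3 = (9.8 − 5.0)/2 = 2.4 m; q_3 = 0.46 × 0.70 × 2.4 = 0.7728 m³/s
w_4 = (10.8 − 6.8)/2 = 2 m; q_4 = 0.50 × 0.73 × 2 = 0.7300 m³/s
w_5 = (11.9 − 9.8)/2 = 1.05 m; q_5 = 0.37 × 0.74 × 1.05 = 0.2875 m³/s
w_6 = (16.6 − 10.8)/2 = 2.9 m; q_6 = 0.43 × 0.78 × 2.9 = 0.9727 m³/s
w_7 = (16.6 − 11.9)/2 = 2.35 m; q_7 = 0.26 × 0.16 × 2.35 = 0.09776 m³/s
Q = Σ qᵢ = 3.584 m³/s

3.58 m³/s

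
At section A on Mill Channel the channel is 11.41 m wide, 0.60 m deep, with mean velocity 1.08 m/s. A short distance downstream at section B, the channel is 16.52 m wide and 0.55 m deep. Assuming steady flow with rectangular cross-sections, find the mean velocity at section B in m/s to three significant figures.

0.814 m/s

Q = A₁V₁ = (11.41×0.60) × 1.08 = 7.394 m³/s
A₂ = 16.52 × 0.55 = 9.086 m²
V₂ = Q/A₂ = 7.394/9.086 = 0.8137 m/s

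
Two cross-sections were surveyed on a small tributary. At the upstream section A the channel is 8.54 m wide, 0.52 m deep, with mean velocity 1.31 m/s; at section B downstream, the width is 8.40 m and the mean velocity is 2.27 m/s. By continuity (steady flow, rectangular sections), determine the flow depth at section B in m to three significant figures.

0.305 m

Q = A₁V₁ = (8.54×0.52) × 1.31 = 5.817 m³/s
d₂ = Q/(b₂ V₂) = 5.817/(8.40×2.27) = 0.3051 m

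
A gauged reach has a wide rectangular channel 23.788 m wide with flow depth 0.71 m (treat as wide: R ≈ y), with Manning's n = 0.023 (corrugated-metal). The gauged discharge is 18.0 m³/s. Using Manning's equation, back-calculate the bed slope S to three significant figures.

0.000949

A = b·y = 23.788 × 0.71 = 16.89 m²
Wide channel: R ≈ y = 0.71 m
S = (Q·n / (1·A·R^(2/3)))² = (18.0×0.023 / (1×16.89×0.7959))² = 0.0009486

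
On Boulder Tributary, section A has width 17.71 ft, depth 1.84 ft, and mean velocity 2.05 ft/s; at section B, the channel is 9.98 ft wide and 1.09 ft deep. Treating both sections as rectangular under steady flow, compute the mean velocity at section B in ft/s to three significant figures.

6.14 ft/s

Q = A₁V₁ = (17.71×1.84) × 2.05 = 66.80 ft³/s
A₂ = 9.98 × 1.09 = 10.88 ft²
V₂ = Q/A₂ = 66.80/10.88 = 6.141 ft/s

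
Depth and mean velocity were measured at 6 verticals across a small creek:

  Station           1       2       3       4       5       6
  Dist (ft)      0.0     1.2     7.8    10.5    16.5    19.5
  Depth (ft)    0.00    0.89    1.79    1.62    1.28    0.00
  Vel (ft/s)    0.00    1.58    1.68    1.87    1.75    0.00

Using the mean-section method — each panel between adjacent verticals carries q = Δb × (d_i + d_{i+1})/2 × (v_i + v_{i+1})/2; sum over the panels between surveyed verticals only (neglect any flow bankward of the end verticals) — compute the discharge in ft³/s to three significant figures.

Panel 1-2: Δb = 1.2 ft, d̄ = (0.00+0.89)/2 = 0.445, v̄ = (0.00+1.58)/2 = 0.79 → q = 1.2×0.445×0.79 = 0.4219 ft³/s
Panel 2-3: Δb = 6.6 ft, d̄ = (0.89+1.79)/2 = 1.34, v̄ = (1.58+1.68)/2 = 1.63 → q = 6.6×1.34×1.63 = 14.42 ft³/s
Panel 3-4: Δb = 2.7 ft, d̄ = (1.79+1.62)/2 = 1.705, v̄ = (1.68+1.87)/2 = 1.775 → q = 2.7×1.705×1.775 = 8.171 ft³/s
Panel 4-5: Δb = 6 ft, d̄ = (1.62+1.28)/2 = 1.45, v̄ = (1.87+1.75)/2 = 1.81 → q = 6×1.45×1.81 = 15.75 ft³/s
Panel 5-6: Δb = 3 ft, d̄ = (1.28+0.00)/2 = 0.64, v̄ = (1.75+0.00)/2 = 0.875 → q = 3×0.64×0.875 = 1.680 ft³/s
Q = Σ q = 40.44 ft³/s

40.4 ft³/s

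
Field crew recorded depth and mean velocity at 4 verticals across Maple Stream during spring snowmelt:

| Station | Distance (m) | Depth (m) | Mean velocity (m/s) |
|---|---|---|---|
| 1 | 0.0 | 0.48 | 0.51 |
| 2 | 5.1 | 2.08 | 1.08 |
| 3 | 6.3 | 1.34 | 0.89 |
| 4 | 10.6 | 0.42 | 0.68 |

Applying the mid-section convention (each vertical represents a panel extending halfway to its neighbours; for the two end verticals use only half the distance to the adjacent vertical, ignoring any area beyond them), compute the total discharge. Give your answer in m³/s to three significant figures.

11.6 m³/s

w_1 = (5.1 − 0.0)/2 = 2.55 m; q_1 = 0.51 × 0.48 × 2.55 = 0.6242 m³/s
w_2 = (6.3 − 0.0)/2 = 3.15 m; q_2 = 1.08 × 2.08 × 3.15 = 7.076 m³/s
w_3 = (10.6 − 5.1)/2 = 2.75 m; q_3 = 0.89 × 1.34 × 2.75 = 3.280 m³/s
w_4 = (10.6 − 6.3)/2 = 2.15 m; q_4 = 0.68 × 0.42 × 2.15 = 0.6140 m³/s
Q = Σ qᵢ = 11.59 m³/s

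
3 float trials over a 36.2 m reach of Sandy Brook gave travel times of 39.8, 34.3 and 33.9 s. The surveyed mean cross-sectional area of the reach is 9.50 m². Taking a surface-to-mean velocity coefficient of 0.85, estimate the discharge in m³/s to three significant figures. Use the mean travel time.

8.12 m³/s

t̄ = (39.8 + 34.3 + 33.9) / 3 = 36 s
v_surface = L / t̄ = 36.2 / 36 = 1.006 m/s
v_mean = 0.85 × 1.006 = 0.8547 m/s
Q = A × v_mean = 9.50 × 0.8547 = 8.120 m³/s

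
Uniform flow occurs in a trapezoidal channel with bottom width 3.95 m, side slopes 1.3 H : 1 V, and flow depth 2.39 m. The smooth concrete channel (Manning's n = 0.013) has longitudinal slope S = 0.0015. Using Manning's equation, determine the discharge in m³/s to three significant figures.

A = (b + z·y)·y = (3.95 + 1.3×2.39)×2.39 = 16.87 m²
P = b + 2y√(1+z²) = 3.95 + 2×2.39×√(1+1.3²) = 11.79 m
R = A/P = 16.87/11.79 = 1.431 m
Q = (1/n)·A·R^(2/3)·S^(1/2) = (1/0.013) × 16.87 × 1.431^(2/3) × 0.0015^(1/2) = 63.80 m³/s

63.8 m³/s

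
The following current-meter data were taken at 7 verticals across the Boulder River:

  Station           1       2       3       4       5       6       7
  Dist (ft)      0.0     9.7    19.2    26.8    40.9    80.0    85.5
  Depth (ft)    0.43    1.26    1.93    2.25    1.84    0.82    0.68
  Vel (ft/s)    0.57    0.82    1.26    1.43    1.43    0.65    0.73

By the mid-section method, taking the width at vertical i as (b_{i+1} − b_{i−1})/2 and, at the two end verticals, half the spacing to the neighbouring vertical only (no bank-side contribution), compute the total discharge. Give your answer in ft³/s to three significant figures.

w_1 = (9.7 − 0.0)/2 = 4.85 ft; q_1 = 0.57 × 0.43 × 4.85 = 1.189 ft³/s
w_2 = (19.2 − 0.0)/2 = 9.6 ft; q_2 = 0.82 × 1.26 × 9.6 = 9.919 ft³/s
w_3 = (26.8 − 9.7)/2 = 8.55 ft; q_3 = 1.26 × 1.93 × 8.55 = 20.79 ft³/s
w_4 = (40.9 − 19.2)/2 = 10.85 ft; q_4 = 1.43 × 2.25 × 10.85 = 34.91 ft³/s
w_5 = (80.0 − 26.8)/2 = 26.6 ft; q_5 = 1.43 × 1.84 × 26.6 = 69.99 ft³/s
w_6 = (85.5 − 40.9)/2 = 22.3 ft; q_6 = 0.65 × 0.82 × 22.3 = 11.89 ft³/s
w_7 = (85.5 − 80.0)/2 = 2.75 ft; q_7 = 0.73 × 0.68 × 2.75 = 1.365 ft³/s
Q = Σ qᵢ = 150.1 ft³/s

150 ft³/s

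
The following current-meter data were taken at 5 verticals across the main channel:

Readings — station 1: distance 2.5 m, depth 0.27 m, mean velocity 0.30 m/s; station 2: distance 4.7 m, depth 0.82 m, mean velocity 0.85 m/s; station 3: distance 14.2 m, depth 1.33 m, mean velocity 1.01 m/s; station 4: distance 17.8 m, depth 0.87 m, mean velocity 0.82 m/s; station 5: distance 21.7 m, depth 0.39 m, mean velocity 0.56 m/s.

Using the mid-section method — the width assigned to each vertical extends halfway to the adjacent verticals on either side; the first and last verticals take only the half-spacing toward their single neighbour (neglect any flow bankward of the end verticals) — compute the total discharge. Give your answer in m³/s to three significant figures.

16.1 m³/s

w_1 = (4.7 − 2.5)/2 = 1.1 m; q_1 = 0.30 × 0.27 × 1.1 = 0.08910 m³/s
w_2 = (14.2 − 2.5)/2 = 5.85 m; q_2 = 0.85 × 0.82 × 5.85 = 4.077 m³/s
w_3 = (17.8 − 4.7)/2 = 6.55 m; q_3 = 1.01 × 1.33 × 6.55 = 8.799 m³/s
w_4 = (21.7 − 14.2)/2 = 3.75 m; q_4 = 0.82 × 0.87 × 3.75 = 2.675 m³/s
w_5 = (21.7 − 17.8)/2 = 1.95 m; q_5 = 0.56 × 0.39 × 1.95 = 0.4259 m³/s
Q = Σ qᵢ = 16.07 m³/s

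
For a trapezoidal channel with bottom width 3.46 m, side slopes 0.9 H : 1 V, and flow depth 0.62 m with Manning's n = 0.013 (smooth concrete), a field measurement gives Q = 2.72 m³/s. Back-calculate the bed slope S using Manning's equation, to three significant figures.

A = (b + z·y)·y = (3.46 + 0.9×0.62)×0.62 = 2.491 m²
P = b + 2y√(1+z²) = 3.46 + 2×0.62×√(1+0.9²) = 5.128 m
R = A/P = 2.491/5.128 = 0.4858 m
S = (Q·n / (1·A·R^(2/3)))² = (2.72×0.013 / (1×2.491×0.6180))² = 0.0005276

0.000528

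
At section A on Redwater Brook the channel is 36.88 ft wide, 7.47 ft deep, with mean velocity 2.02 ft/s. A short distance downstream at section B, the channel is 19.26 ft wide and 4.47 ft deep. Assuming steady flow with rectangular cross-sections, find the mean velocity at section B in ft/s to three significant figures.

6.46 ft/s

Q = A₁V₁ = (36.88×7.47) × 2.02 = 556.5 ft³/s
A₂ = 19.26 × 4.47 = 86.09 ft²
V₂ = Q/A₂ = 556.5/86.09 = 6.464 ft/s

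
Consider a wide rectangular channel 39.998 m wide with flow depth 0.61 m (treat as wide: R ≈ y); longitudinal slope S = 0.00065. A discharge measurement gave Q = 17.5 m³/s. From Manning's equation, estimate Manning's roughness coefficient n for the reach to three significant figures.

A = b·y = 39.998 × 0.61 = 24.40 m²
Wide channel: R ≈ y = 0.61 m
n = (1/Q)·A·R^(2/3)·S^(1/2) = (1/17.5) × 24.40 × 0.7193 × 0.02550 = 0.02557

0.0256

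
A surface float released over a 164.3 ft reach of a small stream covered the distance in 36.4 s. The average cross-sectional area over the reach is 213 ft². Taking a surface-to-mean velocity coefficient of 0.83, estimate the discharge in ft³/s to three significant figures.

v_surface = L / t̄ = 164.3 / 36.4 = 4.514 ft/s
v_mean = 0.83 × 4.514 = 3.746 ft/s
Q = A × v_mean = 213 × 3.746 = 798.0 ft³/s

798 ft³/s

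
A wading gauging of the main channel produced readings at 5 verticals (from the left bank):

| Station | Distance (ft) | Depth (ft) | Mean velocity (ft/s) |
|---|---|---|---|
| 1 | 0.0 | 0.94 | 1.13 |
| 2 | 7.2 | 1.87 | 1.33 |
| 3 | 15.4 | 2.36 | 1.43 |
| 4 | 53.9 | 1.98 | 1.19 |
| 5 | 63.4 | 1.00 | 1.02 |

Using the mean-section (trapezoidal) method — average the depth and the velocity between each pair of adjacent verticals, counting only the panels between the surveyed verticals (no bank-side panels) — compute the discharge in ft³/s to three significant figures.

Panel 1-2: Δb = 7.2 ft, d̄ = (0.94+1.87)/2 = 1.405, v̄ = (1.13+1.33)/2 = 1.23 → q = 7.2×1.405×1.23 = 12.44 ft³/s
Panel 2-3: Δb = 8.2 ft, d̄ = (1.87+2.36)/2 = 2.115, v̄ = (1.33+1.43)/2 = 1.38 → q = 8.2×2.115×1.38 = 23.93 ft³/s
Panel 3-4: Δb = 38.5 ft, d̄ = (2.36+1.98)/2 = 2.17, v̄ = (1.43+1.19)/2 = 1.31 → q = 38.5×2.17×1.31 = 109.4 ft³/s
Panel 4-5: Δb = 9.5 ft, d̄ = (1.98+1.00)/2 = 1.49, v̄ = (1.19+1.02)/2 = 1.105 → q = 9.5×1.49×1.105 = 15.64 ft³/s
Q = Σ q = 161.5 ft³/s

161 ft³/s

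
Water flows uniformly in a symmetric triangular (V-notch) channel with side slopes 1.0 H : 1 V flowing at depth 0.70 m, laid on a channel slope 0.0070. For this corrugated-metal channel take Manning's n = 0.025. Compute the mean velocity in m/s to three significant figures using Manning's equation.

1.32 m/s

A = z·y² = 1.0×0.70² = 0.4900 m²
P = 2y√(1+z²) = 2×0.70×√(1+1.0²) = 1.980 m
R = A/P = 0.4900/1.980 = 0.2475 m
Q = (1/n)·A·R^(2/3)·S^(1/2) = (1/0.025) × 0.4900 × 0.2475^(2/3) × 0.0070^(1/2) = 0.6464 m³/s
V = Q/A = 0.6464/0.4900 = 1.319 m/s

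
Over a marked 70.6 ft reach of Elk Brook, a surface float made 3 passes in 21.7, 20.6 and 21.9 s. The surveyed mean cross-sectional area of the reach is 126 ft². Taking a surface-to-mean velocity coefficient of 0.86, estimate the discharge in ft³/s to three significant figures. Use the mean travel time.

t̄ = (21.7 + 20.6 + 21.9) / 3 = 21.4 s
v_surface = L / t̄ = 70.6 / 21.4 = 3.299 ft/s
v_mean = 0.86 × 3.299 = 2.837 ft/s
Q = A × v_mean = 126 × 2.837 = 357.5 ft³/s

357 ft³/s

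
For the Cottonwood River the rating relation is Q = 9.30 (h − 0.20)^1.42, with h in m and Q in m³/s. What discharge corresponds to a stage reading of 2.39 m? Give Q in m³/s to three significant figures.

Q = 9.30 × (2.39 − 0.20)^1.42 = 9.30 × 2.19^1.42 = 28.31 m³/s

28.3 m³/s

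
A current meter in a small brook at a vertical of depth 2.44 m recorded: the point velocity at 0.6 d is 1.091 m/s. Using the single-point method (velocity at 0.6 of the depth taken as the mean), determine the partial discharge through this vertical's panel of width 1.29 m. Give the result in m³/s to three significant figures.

3.43 m³/s

v̄ = v₀.₆ = 1.091 m/s
q = v̄ × d × w = 1.091 × 2.44 × 1.29 = 3.434 m³/s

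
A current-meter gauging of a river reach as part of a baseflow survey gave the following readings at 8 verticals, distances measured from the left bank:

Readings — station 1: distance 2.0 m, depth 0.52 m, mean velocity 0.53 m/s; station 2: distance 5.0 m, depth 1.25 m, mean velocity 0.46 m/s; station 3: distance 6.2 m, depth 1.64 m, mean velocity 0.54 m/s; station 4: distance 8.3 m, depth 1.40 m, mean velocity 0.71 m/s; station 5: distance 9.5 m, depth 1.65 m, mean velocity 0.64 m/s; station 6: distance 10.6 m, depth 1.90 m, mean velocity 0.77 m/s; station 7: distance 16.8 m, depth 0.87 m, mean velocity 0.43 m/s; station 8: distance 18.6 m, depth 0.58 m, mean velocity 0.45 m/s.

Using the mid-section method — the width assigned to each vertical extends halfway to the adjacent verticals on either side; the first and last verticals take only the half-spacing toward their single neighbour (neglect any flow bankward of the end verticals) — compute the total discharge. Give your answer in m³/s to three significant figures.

w_1 = (5.0 − 2.0)/2 = 1.5 m; q_1 = 0.53 × 0.52 × 1.5 = 0.4134 m³/s
w_2 = (6.2 − 2.0)/2 = 2.1 m; q_2 = 0.46 × 1.25 × 2.1 = 1.208 m³/s
w_3 = (8.3 − 5.0)/2 = 1.65 m; q_3 = 0.54 × 1.64 × 1.65 = 1.461 m³/s
w_4 = (9.5 − 6.2)/2 = 1.65 m; q_4 = 0.71 × 1.40 × 1.65 = 1.640 m³/s
w_5 = (10.6 − 8.3)/2 = 1.15 m; q_5 = 0.64 × 1.65 × 1.15 = 1.214 m³/s
w_6 = (16.8 − 9.5)/2 = 3.65 m; q_6 = 0.77 × 1.90 × 3.65 = 5.340 m³/s
w_7 = (18.6 − 10.6)/2 = 4 m; q_7 = 0.43 × 0.87 × 4 = 1.496 m³/s
w_8 = (18.6 − 16.8)/2 = 0.9 m; q_8 = 0.45 × 0.58 × 0.9 = 0.2349 m³/s
Q = Σ qᵢ = 13.01 m³/s

13.0 m³/s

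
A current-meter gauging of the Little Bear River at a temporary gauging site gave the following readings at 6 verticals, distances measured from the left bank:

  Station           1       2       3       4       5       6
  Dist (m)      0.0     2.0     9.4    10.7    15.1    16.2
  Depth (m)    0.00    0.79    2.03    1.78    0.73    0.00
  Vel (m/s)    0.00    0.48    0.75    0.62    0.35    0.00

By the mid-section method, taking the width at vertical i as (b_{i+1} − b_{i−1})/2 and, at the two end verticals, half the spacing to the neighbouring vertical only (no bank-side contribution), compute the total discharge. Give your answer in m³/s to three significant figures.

w_2 = (9.4 − 0.0)/2 = 4.7 m; q_2 = 0.48 × 0.79 × 4.7 = 1.782 m³/s
w_3 = (10.7 − 2.0)/2 = 4.35 m; q_3 = 0.75 × 2.03 × 4.35 = 6.623 m³/s
w_4 = (15.1 − 9.4)/2 = 2.85 m; q_4 = 0.62 × 1.78 × 2.85 = 3.145 m³/s
w_5 = (16.2 − 10.7)/2 = 2.75 m; q_5 = 0.35 × 0.73 × 2.75 = 0.7026 m³/s
Stations 1, 6 contribute zero (depth or velocity is 0).
Q = Σ qᵢ = 12.25 m³/s

12.3 m³/s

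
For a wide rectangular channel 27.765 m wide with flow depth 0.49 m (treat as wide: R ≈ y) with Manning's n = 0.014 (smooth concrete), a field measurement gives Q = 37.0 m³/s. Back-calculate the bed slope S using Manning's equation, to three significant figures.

0.00375

A = b·y = 27.765 × 0.49 = 13.60 m²
Wide channel: R ≈ y = 0.49 m
S = (Q·n / (1·A·R^(2/3)))² = (37.0×0.014 / (1×13.60×0.6215))² = 0.003753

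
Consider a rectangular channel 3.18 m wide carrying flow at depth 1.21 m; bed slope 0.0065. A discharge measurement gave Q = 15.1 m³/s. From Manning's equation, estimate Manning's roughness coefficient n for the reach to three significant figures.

0.0160

A = b·y = 3.18 × 1.21 = 3.848 m²
P = b + 2y = 3.18 + 2×1.21 = 5.600 m
R = A/P = 3.848/5.600 = 0.6871 m
n = (1/Q)·A·R^(2/3)·S^(1/2) = (1/15.1) × 3.848 × 0.7787 × 0.08062 = 0.01600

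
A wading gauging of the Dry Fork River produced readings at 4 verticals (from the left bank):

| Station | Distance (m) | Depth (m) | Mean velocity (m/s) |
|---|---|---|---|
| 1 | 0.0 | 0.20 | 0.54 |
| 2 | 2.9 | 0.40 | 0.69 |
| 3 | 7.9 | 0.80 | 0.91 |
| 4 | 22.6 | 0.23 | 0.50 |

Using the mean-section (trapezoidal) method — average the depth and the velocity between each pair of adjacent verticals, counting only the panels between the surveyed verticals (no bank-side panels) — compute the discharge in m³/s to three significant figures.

Panel 1-2: Δb = 2.9 m, d̄ = (0.20+0.40)/2 = 0.3, v̄ = (0.54+0.69)/2 = 0.615 → q = 2.9×0.3×0.615 = 0.5351 m³/s
Panel 2-3: Δb = 5 m, d̄ = (0.40+0.80)/2 = 0.6, v̄ = (0.69+0.91)/2 = 0.8 → q = 5×0.6×0.8 = 2.400 m³/s
Panel 3-4: Δb = 14.7 m, d̄ = (0.80+0.23)/2 = 0.515, v̄ = (0.91+0.50)/2 = 0.705 → q = 14.7×0.515×0.705 = 5.337 m³/s
Q = Σ q = 8.272 m³/s

8.27 m³/s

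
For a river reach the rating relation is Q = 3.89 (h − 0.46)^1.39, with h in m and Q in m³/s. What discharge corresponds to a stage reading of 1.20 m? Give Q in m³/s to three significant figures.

2.56 m³/s

Q = 3.89 × (1.20 − 0.46)^1.39 = 3.89 × 0.74^1.39 = 2.560 m³/s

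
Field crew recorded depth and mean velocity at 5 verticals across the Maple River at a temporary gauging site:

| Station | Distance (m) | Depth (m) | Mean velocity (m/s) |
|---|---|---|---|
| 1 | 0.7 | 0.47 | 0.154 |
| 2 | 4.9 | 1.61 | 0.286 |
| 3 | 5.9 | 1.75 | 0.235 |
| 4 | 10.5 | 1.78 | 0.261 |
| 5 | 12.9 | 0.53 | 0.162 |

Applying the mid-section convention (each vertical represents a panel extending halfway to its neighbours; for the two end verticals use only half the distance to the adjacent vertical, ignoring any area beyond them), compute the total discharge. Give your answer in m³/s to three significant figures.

4.23 m³/s

w_1 = (4.9 − 0.7)/2 = 2.1 m; q_1 = 0.154 × 0.47 × 2.1 = 0.1520 m³/s
w_2 = (5.9 − 0.7)/2 = 2.6 m; q_2 = 0.286 × 1.61 × 2.6 = 1.197 m³/s
w_3 = (10.5 − 4.9)/2 = 2.8 m; q_3 = 0.235 × 1.75 × 2.8 = 1.152 m³/s
w_4 = (12.9 − 5.9)/2 = 3.5 m; q_4 = 0.261 × 1.78 × 3.5 = 1.626 m³/s
w_5 = (12.9 − 10.5)/2 = 1.2 m; q_5 = 0.162 × 0.53 × 1.2 = 0.1030 m³/s
Q = Σ qᵢ = 4.230 m³/s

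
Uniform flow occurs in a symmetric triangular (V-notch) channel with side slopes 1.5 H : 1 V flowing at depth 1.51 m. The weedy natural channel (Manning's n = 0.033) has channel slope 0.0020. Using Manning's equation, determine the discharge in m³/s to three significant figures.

A = z·y² = 1.5×1.51² = 3.420 m²
P = 2y√(1+z²) = 2×1.51×√(1+1.5²) = 5.444 m
R = A/P = 3.420/5.444 = 0.6282 m
Q = (1/n)·A·R^(2/3)·S^(1/2) = (1/0.033) × 3.420 × 0.6282^(2/3) × 0.0020^(1/2) = 3.400 m³/s

3.40 m³/s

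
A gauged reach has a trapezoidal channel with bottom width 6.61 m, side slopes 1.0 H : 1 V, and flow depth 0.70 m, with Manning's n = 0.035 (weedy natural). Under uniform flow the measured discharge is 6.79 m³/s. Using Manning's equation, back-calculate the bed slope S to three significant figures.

A = (b + z·y)·y = (6.61 + 1.0×0.70)×0.70 = 5.117 m²
P = b + 2y√(1+z²) = 6.61 + 2×0.70×√(1+1.0²) = 8.590 m
R = A/P = 5.117/8.590 = 0.5957 m
S = (Q·n / (1·A·R^(2/3)))² = (6.79×0.035 / (1×5.117×0.7080))² = 0.004303

0.00430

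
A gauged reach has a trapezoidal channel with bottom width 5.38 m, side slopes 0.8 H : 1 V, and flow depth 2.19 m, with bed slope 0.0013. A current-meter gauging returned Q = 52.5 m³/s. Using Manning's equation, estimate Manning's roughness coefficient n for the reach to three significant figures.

A = (b + z·y)·y = (5.38 + 0.8×2.19)×2.19 = 15.62 m²
P = b + 2y√(1+z²) = 5.38 + 2×2.19×√(1+0.8²) = 10.99 m
R = A/P = 15.62/10.99 = 1.421 m
n = (1/Q)·A·R^(2/3)·S^(1/2) = (1/52.5) × 15.62 × 1.264 × 0.03606 = 0.01356

0.0136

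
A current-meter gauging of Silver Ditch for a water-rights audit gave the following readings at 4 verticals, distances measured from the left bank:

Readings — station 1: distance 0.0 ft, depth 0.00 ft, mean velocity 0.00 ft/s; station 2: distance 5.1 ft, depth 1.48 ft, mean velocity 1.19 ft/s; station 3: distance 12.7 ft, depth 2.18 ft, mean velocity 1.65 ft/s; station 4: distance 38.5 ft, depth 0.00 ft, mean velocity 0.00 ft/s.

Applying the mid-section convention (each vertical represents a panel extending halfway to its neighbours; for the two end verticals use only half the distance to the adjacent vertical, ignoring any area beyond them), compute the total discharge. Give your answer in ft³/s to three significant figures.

71.3 ft³/s

w_2 = (12.7 − 0.0)/2 = 6.35 ft; q_2 = 1.19 × 1.48 × 6.35 = 11.18 ft³/s
w_3 = (38.5 − 5.1)/2 = 16.7 ft; q_3 = 1.65 × 2.18 × 16.7 = 60.07 ft³/s
Stations 1, 4 contribute zero (depth or velocity is 0).
Q = Σ qᵢ = 71.25 ft³/s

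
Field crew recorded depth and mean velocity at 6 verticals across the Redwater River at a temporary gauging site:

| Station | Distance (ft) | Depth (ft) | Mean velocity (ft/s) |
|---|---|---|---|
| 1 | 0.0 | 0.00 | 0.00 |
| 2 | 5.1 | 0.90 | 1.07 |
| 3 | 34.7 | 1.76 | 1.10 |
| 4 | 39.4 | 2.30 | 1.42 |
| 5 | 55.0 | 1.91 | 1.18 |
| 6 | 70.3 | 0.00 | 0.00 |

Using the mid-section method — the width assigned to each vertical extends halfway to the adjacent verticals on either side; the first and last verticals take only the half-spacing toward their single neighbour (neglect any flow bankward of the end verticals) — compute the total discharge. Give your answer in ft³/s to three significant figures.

118 ft³/s

w_2 = (34.7 − 0.0)/2 = 17.35 ft; q_2 = 1.07 × 0.90 × 17.35 = 16.71 ft³/s
w_3 = (39.4 − 5.1)/2 = 17.15 ft; q_3 = 1.10 × 1.76 × 17.15 = 33.20 ft³/s
w_4 = (55.0 − 34.7)/2 = 10.15 ft; q_4 = 1.42 × 2.30 × 10.15 = 33.15 ft³/s
w_5 = (70.3 − 39.4)/2 = 15.45 ft; q_5 = 1.18 × 1.91 × 15.45 = 34.82 ft³/s
Stations 1, 6 contribute zero (depth or velocity is 0).
Q = Σ qᵢ = 117.9 ft³/s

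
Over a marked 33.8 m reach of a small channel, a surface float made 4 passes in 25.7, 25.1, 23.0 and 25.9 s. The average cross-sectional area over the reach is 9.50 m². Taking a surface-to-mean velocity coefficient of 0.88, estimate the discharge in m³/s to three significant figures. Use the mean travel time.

11.3 m³/s

t̄ = (25.7 + 25.1 + 23.0 + 25.9) / 4 = 24.925 s
v_surface = L / t̄ = 33.8 / 24.925 = 1.356 m/s
v_mean = 0.88 × 1.356 = 1.193 m/s
Q = A × v_mean = 9.50 × 1.193 = 11.34 m³/s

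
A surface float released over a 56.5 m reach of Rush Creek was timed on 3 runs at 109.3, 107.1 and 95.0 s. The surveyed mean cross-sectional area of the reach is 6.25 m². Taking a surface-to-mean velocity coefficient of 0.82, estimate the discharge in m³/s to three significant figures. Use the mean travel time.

t̄ = (109.3 + 107.1 + 95.0) / 3 = 103.8 s
v_surface = L / t̄ = 56.5 / 103.8 = 0.5443 m/s
v_mean = 0.82 × 0.5443 = 0.4463 m/s
Q = A × v_mean = 6.25 × 0.4463 = 2.790 m³/s

2.79 m³/s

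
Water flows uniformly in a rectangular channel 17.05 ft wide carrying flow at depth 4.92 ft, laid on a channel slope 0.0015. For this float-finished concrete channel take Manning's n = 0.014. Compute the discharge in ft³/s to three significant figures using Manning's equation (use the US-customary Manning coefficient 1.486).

A = b·y = 17.05 × 4.92 = 83.89 ft²
P = b + 2y = 17.05 + 2×4.92 = 26.89 ft
R = A/P = 83.89/26.89 = 3.120 ft
Q = (1.486/n)·A·R^(2/3)·S^(1/2) = (1.486/0.014) × 83.89 × 3.120^(2/3) × 0.0015^(1/2) = 736.2 ft³/s

736 ft³/s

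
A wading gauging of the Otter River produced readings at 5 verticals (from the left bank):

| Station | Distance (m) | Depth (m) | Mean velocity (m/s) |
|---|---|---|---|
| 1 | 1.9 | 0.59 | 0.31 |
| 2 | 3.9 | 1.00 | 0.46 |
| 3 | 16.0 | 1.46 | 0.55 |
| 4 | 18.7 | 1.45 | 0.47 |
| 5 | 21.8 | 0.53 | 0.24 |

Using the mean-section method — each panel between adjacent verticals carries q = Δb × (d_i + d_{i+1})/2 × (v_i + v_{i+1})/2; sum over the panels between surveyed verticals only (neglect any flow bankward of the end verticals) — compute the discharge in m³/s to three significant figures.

11.2 m³/s

Panel 1-2: Δb = 2 m, d̄ = (0.59+1.00)/2 = 0.795, v̄ = (0.31+0.46)/2 = 0.385 → q = 2×0.795×0.385 = 0.6122 m³/s
Panel 2-3: Δb = 12.1 m, d̄ = (1.00+1.46)/2 = 1.23, v̄ = (0.46+0.55)/2 = 0.505 → q = 12.1×1.23×0.505 = 7.516 m³/s
Panel 3-4: Δb = 2.7 m, d̄ = (1.46+1.45)/2 = 1.455, v̄ = (0.55+0.47)/2 = 0.51 → q = 2.7×1.455×0.51 = 2.004 m³/s
Panel 4-5: Δb = 3.1 m, d̄ = (1.45+0.53)/2 = 0.99, v̄ = (0.47+0.24)/2 = 0.355 → q = 3.1×0.99×0.355 = 1.089 m³/s
Q = Σ q = 11.22 m³/s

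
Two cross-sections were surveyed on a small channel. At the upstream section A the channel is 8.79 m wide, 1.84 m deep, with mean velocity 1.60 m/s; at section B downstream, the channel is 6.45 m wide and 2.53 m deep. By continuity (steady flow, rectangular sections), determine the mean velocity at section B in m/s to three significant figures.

Q = A₁V₁ = (8.79×1.84) × 1.60 = 25.88 m³/s
A₂ = 6.45 × 2.53 = 16.32 m²
V₂ = Q/A₂ = 25.88/16.32 = 1.586 m/s

1.59 m/s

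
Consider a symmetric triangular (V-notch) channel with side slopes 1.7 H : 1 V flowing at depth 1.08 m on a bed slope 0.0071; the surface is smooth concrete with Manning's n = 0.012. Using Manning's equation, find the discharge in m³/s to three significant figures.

8.36 m³/s

A = z·y² = 1.7×1.08² = 1.983 m²
P = 2y√(1+z²) = 2×1.08×√(1+1.7²) = 4.260 m
R = A/P = 1.983/4.260 = 0.4654 m
Q = (1/n)·A·R^(2/3)·S^(1/2) = (1/0.012) × 1.983 × 0.4654^(2/3) × 0.0071^(1/2) = 8.362 m³/s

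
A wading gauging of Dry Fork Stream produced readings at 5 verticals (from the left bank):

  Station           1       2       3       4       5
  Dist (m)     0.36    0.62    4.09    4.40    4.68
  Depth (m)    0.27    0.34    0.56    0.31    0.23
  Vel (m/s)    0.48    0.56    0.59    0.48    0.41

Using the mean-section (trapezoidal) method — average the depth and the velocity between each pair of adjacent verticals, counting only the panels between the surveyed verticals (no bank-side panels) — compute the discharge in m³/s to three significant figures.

Panel 1-2: Δb = 0.26 m, d̄ = (0.27+0.34)/2 = 0.305, v̄ = (0.48+0.56)/2 = 0.52 → q = 0.26×0.305×0.52 = 0.04124 m³/s
Panel 2-3: Δb = 3.47 m, d̄ = (0.34+0.56)/2 = 0.45, v̄ = (0.56+0.59)/2 = 0.575 → q = 3.47×0.45×0.575 = 0.8979 m³/s
Panel 3-4: Δb = 0.31 m, d̄ = (0.56+0.31)/2 = 0.435, v̄ = (0.59+0.48)/2 = 0.535 → q = 0.31×0.435×0.535 = 0.07214 m³/s
Panel 4-5: Δb = 0.28 m, d̄ = (0.31+0.23)/2 = 0.27, v̄ = (0.48+0.41)/2 = 0.445 → q = 0.28×0.27×0.445 = 0.03364 m³/s
Q = Σ q = 1.045 m³/s

1.04 m³/s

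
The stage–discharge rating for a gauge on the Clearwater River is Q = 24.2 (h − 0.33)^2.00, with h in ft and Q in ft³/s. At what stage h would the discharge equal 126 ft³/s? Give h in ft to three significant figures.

2.61 ft

h − h₀ = (Q/C)^(1/b) = (126/24.2)^(1/2.00) = 2.282 ft
h = 0.33 + 2.282 = 2.612 ft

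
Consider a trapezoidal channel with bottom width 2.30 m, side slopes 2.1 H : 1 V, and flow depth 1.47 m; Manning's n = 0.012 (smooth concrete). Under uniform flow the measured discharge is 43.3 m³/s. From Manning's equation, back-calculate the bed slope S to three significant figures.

A = (b + z·y)·y = (2.30 + 2.1×1.47)×1.47 = 7.919 m²
P = b + 2y√(1+z²) = 2.30 + 2×1.47×√(1+2.1²) = 9.138 m
R = A/P = 7.919/9.138 = 0.8666 m
S = (Q·n / (1·A·R^(2/3)))² = (43.3×0.012 / (1×7.919×0.9089))² = 0.005211

0.00521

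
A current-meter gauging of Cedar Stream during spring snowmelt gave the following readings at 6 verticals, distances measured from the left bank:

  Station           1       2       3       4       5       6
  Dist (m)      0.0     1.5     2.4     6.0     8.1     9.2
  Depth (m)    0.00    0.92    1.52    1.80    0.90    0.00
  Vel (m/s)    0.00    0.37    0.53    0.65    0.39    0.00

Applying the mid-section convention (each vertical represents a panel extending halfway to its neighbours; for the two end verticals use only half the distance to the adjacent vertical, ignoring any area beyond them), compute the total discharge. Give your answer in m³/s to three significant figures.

6.12 m³/s

w_2 = (2.4 − 0.0)/2 = 1.2 m; q_2 = 0.37 × 0.92 × 1.2 = 0.4085 m³/s
w_3 = (6.0 − 1.5)/2 = 2.25 m; q_3 = 0.53 × 1.52 × 2.25 = 1.813 m³/s
w_4 = (8.1 − 2.4)/2 = 2.85 m; q_4 = 0.65 × 1.80 × 2.85 = 3.335 m³/s
w_5 = (9.2 − 6.0)/2 = 1.6 m; q_5 = 0.39 × 0.90 × 1.6 = 0.5616 m³/s
Stations 1, 6 contribute zero (depth or velocity is 0).
Q = Σ qᵢ = 6.117 m³/s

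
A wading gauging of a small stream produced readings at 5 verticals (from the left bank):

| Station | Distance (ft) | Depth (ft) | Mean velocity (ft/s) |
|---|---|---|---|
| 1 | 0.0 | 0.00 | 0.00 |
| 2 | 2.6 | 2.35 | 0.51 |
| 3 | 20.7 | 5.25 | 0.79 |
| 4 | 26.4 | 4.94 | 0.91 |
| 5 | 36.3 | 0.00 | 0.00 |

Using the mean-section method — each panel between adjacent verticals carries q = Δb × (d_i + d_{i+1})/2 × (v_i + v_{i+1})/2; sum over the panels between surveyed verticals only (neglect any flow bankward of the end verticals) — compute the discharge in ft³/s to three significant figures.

81.3 ft³/s

Panel 1-2: Δb = 2.6 ft, d̄ = (0.00+2.35)/2 = 1.175, v̄ = (0.00+0.51)/2 = 0.255 → q = 2.6×1.175×0.255 = 0.7790 ft³/s
Panel 2-3: Δb = 18.1 ft, d̄ = (2.35+5.25)/2 = 3.8, v̄ = (0.51+0.79)/2 = 0.65 → q = 18.1×3.8×0.65 = 44.71 ft³/s
Panel 3-4: Δb = 5.7 ft, d̄ = (5.25+4.94)/2 = 5.095, v̄ = (0.79+0.91)/2 = 0.85 → q = 5.7×5.095×0.85 = 24.69 ft³/s
Panel 4-5: Δb = 9.9 ft, d̄ = (4.94+0.00)/2 = 2.47, v̄ = (0.91+0.00)/2 = 0.455 → q = 9.9×2.47×0.455 = 11.13 ft³/s
Q = Σ q = 81.30 ft³/s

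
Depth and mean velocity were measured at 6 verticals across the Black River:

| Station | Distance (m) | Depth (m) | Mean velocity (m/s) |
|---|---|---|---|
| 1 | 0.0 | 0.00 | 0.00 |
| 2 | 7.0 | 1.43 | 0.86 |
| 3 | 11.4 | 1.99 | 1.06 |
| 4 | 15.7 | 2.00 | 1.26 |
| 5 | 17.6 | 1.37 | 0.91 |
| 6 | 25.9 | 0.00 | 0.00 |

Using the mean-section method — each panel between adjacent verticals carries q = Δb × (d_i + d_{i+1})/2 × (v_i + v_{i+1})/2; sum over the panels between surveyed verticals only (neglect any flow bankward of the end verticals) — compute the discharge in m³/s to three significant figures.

Panel 1-2: Δb = 7 m, d̄ = (0.00+1.43)/2 = 0.715, v̄ = (0.00+0.86)/2 = 0.43 → q = 7×0.715×0.43 = 2.152 m³/s
Panel 2-3: Δb = 4.4 m, d̄ = (1.43+1.99)/2 = 1.71, v̄ = (0.86+1.06)/2 = 0.96 → q = 4.4×1.71×0.96 = 7.223 m³/s
Panel 3-4: Δb = 4.3 m, d̄ = (1.99+2.00)/2 = 1.995, v̄ = (1.06+1.26)/2 = 1.16 → q = 4.3×1.995×1.16 = 9.951 m³/s
Panel 4-5: Δb = 1.9 m, d̄ = (2.00+1.37)/2 = 1.685, v̄ = (1.26+0.91)/2 = 1.085 → q = 1.9×1.685×1.085 = 3.474 m³/s
Panel 5-6: Δb = 8.3 m, d̄ = (1.37+0.00)/2 = 0.685, v̄ = (0.91+0.00)/2 = 0.455 → q = 8.3×0.685×0.455 = 2.587 m³/s
Q = Σ q = 25.39 m³/s

25.4 m³/s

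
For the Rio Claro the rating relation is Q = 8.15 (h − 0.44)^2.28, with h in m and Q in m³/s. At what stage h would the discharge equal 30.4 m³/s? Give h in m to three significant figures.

h − h₀ = (Q/C)^(1/b) = (30.4/8.15)^(1/2.28) = 1.781 m
h = 0.44 + 1.781 = 2.221 m

2.22 m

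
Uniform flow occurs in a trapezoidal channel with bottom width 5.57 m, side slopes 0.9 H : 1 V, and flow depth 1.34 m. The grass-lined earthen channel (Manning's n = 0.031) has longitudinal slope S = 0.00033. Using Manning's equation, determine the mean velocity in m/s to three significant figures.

0.582 m/s

A = (b + z·y)·y = (5.57 + 0.9×1.34)×1.34 = 9.080 m²
P = b + 2y√(1+z²) = 5.57 + 2×1.34×√(1+0.9²) = 9.176 m
R = A/P = 9.080/9.176 = 0.9896 m
Q = (1/n)·A·R^(2/3)·S^(1/2) = (1/0.031) × 9.080 × 0.9896^(2/3) × 0.00033^(1/2) = 5.284 m³/s
V = Q/A = 5.284/9.080 = 0.5819 m/s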